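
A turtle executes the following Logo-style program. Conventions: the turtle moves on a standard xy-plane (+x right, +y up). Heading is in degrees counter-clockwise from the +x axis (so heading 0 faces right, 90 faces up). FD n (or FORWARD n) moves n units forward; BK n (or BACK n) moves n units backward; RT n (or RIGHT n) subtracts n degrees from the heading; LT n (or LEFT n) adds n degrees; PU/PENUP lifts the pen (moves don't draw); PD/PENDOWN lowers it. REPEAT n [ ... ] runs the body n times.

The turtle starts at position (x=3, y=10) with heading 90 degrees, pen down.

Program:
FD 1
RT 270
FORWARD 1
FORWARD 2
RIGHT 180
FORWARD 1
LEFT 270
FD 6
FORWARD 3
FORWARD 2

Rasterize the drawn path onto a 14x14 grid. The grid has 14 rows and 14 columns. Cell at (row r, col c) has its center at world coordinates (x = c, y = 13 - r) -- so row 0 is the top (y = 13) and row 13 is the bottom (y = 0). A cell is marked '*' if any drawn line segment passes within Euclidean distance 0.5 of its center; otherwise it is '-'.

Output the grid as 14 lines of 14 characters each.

Segment 0: (3,10) -> (3,11)
Segment 1: (3,11) -> (2,11)
Segment 2: (2,11) -> (0,11)
Segment 3: (0,11) -> (1,11)
Segment 4: (1,11) -> (1,5)
Segment 5: (1,5) -> (1,2)
Segment 6: (1,2) -> (1,0)

Answer: --------------
--------------
****----------
-*-*----------
-*------------
-*------------
-*------------
-*------------
-*------------
-*------------
-*------------
-*------------
-*------------
-*------------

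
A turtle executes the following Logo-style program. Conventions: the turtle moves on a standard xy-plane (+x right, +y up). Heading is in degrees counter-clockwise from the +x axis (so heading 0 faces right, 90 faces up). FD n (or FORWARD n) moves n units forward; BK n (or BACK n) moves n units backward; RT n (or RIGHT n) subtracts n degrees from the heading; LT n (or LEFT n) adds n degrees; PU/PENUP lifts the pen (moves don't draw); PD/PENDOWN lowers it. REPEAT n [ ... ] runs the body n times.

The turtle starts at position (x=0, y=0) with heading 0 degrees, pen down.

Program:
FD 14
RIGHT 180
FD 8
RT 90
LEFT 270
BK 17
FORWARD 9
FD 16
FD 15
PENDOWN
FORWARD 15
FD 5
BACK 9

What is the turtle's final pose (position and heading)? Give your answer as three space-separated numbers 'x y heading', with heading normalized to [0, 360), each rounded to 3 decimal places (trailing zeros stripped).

Answer: 40 0 0

Derivation:
Executing turtle program step by step:
Start: pos=(0,0), heading=0, pen down
FD 14: (0,0) -> (14,0) [heading=0, draw]
RT 180: heading 0 -> 180
FD 8: (14,0) -> (6,0) [heading=180, draw]
RT 90: heading 180 -> 90
LT 270: heading 90 -> 0
BK 17: (6,0) -> (-11,0) [heading=0, draw]
FD 9: (-11,0) -> (-2,0) [heading=0, draw]
FD 16: (-2,0) -> (14,0) [heading=0, draw]
FD 15: (14,0) -> (29,0) [heading=0, draw]
PD: pen down
FD 15: (29,0) -> (44,0) [heading=0, draw]
FD 5: (44,0) -> (49,0) [heading=0, draw]
BK 9: (49,0) -> (40,0) [heading=0, draw]
Final: pos=(40,0), heading=0, 9 segment(s) drawn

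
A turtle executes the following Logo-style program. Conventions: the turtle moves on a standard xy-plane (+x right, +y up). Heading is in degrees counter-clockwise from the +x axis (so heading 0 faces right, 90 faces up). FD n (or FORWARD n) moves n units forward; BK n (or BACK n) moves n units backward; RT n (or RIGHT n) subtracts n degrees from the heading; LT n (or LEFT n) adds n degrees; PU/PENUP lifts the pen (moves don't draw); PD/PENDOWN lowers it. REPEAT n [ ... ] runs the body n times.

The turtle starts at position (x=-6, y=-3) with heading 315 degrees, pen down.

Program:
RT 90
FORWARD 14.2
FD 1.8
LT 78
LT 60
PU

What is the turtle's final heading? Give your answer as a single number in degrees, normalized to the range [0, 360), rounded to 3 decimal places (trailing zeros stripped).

Executing turtle program step by step:
Start: pos=(-6,-3), heading=315, pen down
RT 90: heading 315 -> 225
FD 14.2: (-6,-3) -> (-16.041,-13.041) [heading=225, draw]
FD 1.8: (-16.041,-13.041) -> (-17.314,-14.314) [heading=225, draw]
LT 78: heading 225 -> 303
LT 60: heading 303 -> 3
PU: pen up
Final: pos=(-17.314,-14.314), heading=3, 2 segment(s) drawn

Answer: 3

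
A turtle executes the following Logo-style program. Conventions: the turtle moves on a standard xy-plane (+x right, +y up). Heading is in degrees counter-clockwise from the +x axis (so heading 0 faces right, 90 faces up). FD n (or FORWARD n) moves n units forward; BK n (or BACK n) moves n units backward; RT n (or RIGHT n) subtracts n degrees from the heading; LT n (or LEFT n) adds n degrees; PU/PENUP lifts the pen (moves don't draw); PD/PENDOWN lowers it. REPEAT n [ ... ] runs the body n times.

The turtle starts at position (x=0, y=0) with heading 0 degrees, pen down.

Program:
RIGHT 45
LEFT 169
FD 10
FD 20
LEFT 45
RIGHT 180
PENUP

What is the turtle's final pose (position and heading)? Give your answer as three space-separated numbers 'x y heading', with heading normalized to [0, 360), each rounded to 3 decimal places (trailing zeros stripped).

Executing turtle program step by step:
Start: pos=(0,0), heading=0, pen down
RT 45: heading 0 -> 315
LT 169: heading 315 -> 124
FD 10: (0,0) -> (-5.592,8.29) [heading=124, draw]
FD 20: (-5.592,8.29) -> (-16.776,24.871) [heading=124, draw]
LT 45: heading 124 -> 169
RT 180: heading 169 -> 349
PU: pen up
Final: pos=(-16.776,24.871), heading=349, 2 segment(s) drawn

Answer: -16.776 24.871 349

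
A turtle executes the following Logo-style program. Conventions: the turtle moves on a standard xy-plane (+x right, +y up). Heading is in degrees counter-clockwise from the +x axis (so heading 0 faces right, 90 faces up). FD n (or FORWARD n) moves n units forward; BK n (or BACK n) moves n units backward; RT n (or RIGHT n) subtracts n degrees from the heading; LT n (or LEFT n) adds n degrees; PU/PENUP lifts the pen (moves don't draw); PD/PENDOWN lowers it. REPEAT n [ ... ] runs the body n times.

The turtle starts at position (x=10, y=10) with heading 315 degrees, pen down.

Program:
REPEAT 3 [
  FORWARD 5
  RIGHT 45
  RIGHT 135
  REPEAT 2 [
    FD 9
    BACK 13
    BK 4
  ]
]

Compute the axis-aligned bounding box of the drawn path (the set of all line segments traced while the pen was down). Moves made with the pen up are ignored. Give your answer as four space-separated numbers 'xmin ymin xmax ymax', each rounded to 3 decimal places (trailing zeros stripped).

Executing turtle program step by step:
Start: pos=(10,10), heading=315, pen down
REPEAT 3 [
  -- iteration 1/3 --
  FD 5: (10,10) -> (13.536,6.464) [heading=315, draw]
  RT 45: heading 315 -> 270
  RT 135: heading 270 -> 135
  REPEAT 2 [
    -- iteration 1/2 --
    FD 9: (13.536,6.464) -> (7.172,12.828) [heading=135, draw]
    BK 13: (7.172,12.828) -> (16.364,3.636) [heading=135, draw]
    BK 4: (16.364,3.636) -> (19.192,0.808) [heading=135, draw]
    -- iteration 2/2 --
    FD 9: (19.192,0.808) -> (12.828,7.172) [heading=135, draw]
    BK 13: (12.828,7.172) -> (22.021,-2.021) [heading=135, draw]
    BK 4: (22.021,-2.021) -> (24.849,-4.849) [heading=135, draw]
  ]
  -- iteration 2/3 --
  FD 5: (24.849,-4.849) -> (21.314,-1.314) [heading=135, draw]
  RT 45: heading 135 -> 90
  RT 135: heading 90 -> 315
  REPEAT 2 [
    -- iteration 1/2 --
    FD 9: (21.314,-1.314) -> (27.678,-7.678) [heading=315, draw]
    BK 13: (27.678,-7.678) -> (18.485,1.515) [heading=315, draw]
    BK 4: (18.485,1.515) -> (15.657,4.343) [heading=315, draw]
    -- iteration 2/2 --
    FD 9: (15.657,4.343) -> (22.021,-2.021) [heading=315, draw]
    BK 13: (22.021,-2.021) -> (12.828,7.172) [heading=315, draw]
    BK 4: (12.828,7.172) -> (10,10) [heading=315, draw]
  ]
  -- iteration 3/3 --
  FD 5: (10,10) -> (13.536,6.464) [heading=315, draw]
  RT 45: heading 315 -> 270
  RT 135: heading 270 -> 135
  REPEAT 2 [
    -- iteration 1/2 --
    FD 9: (13.536,6.464) -> (7.172,12.828) [heading=135, draw]
    BK 13: (7.172,12.828) -> (16.364,3.636) [heading=135, draw]
    BK 4: (16.364,3.636) -> (19.192,0.808) [heading=135, draw]
    -- iteration 2/2 --
    FD 9: (19.192,0.808) -> (12.828,7.172) [heading=135, draw]
    BK 13: (12.828,7.172) -> (22.021,-2.021) [heading=135, draw]
    BK 4: (22.021,-2.021) -> (24.849,-4.849) [heading=135, draw]
  ]
]
Final: pos=(24.849,-4.849), heading=135, 21 segment(s) drawn

Segment endpoints: x in {7.172, 7.172, 10, 10, 12.828, 12.828, 13.536, 13.536, 15.657, 16.364, 18.485, 19.192, 21.314, 22.021, 24.849, 27.678}, y in {-7.678, -4.849, -2.021, -1.314, 0.808, 0.808, 1.515, 3.636, 3.636, 4.343, 6.464, 6.464, 7.172, 7.172, 10, 10, 12.828, 12.828}
xmin=7.172, ymin=-7.678, xmax=27.678, ymax=12.828

Answer: 7.172 -7.678 27.678 12.828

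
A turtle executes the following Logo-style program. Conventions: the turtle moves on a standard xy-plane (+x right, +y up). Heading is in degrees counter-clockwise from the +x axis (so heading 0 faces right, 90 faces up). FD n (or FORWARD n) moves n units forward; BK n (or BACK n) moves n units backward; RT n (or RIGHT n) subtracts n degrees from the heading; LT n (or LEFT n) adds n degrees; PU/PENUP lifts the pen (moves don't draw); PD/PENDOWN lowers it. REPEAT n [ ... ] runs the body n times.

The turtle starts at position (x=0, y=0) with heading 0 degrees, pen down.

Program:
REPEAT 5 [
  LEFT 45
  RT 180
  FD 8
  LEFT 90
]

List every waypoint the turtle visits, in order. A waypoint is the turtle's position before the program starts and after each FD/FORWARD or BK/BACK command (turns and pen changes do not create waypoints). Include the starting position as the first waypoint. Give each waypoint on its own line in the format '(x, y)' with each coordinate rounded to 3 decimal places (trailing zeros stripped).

Executing turtle program step by step:
Start: pos=(0,0), heading=0, pen down
REPEAT 5 [
  -- iteration 1/5 --
  LT 45: heading 0 -> 45
  RT 180: heading 45 -> 225
  FD 8: (0,0) -> (-5.657,-5.657) [heading=225, draw]
  LT 90: heading 225 -> 315
  -- iteration 2/5 --
  LT 45: heading 315 -> 0
  RT 180: heading 0 -> 180
  FD 8: (-5.657,-5.657) -> (-13.657,-5.657) [heading=180, draw]
  LT 90: heading 180 -> 270
  -- iteration 3/5 --
  LT 45: heading 270 -> 315
  RT 180: heading 315 -> 135
  FD 8: (-13.657,-5.657) -> (-19.314,0) [heading=135, draw]
  LT 90: heading 135 -> 225
  -- iteration 4/5 --
  LT 45: heading 225 -> 270
  RT 180: heading 270 -> 90
  FD 8: (-19.314,0) -> (-19.314,8) [heading=90, draw]
  LT 90: heading 90 -> 180
  -- iteration 5/5 --
  LT 45: heading 180 -> 225
  RT 180: heading 225 -> 45
  FD 8: (-19.314,8) -> (-13.657,13.657) [heading=45, draw]
  LT 90: heading 45 -> 135
]
Final: pos=(-13.657,13.657), heading=135, 5 segment(s) drawn
Waypoints (6 total):
(0, 0)
(-5.657, -5.657)
(-13.657, -5.657)
(-19.314, 0)
(-19.314, 8)
(-13.657, 13.657)

Answer: (0, 0)
(-5.657, -5.657)
(-13.657, -5.657)
(-19.314, 0)
(-19.314, 8)
(-13.657, 13.657)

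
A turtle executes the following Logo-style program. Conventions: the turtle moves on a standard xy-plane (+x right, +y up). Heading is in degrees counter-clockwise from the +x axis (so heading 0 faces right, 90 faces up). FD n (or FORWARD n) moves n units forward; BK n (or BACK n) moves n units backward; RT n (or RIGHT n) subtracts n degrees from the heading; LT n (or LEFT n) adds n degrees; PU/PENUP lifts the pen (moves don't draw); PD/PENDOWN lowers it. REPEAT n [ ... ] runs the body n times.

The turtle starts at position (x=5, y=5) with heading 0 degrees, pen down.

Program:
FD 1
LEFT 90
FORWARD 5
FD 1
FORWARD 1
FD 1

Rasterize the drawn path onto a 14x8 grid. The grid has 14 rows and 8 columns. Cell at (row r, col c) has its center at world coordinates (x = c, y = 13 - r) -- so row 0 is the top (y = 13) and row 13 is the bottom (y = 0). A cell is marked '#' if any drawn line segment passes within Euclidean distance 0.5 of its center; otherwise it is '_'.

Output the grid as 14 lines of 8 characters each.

Answer: ______#_
______#_
______#_
______#_
______#_
______#_
______#_
______#_
_____##_
________
________
________
________
________

Derivation:
Segment 0: (5,5) -> (6,5)
Segment 1: (6,5) -> (6,10)
Segment 2: (6,10) -> (6,11)
Segment 3: (6,11) -> (6,12)
Segment 4: (6,12) -> (6,13)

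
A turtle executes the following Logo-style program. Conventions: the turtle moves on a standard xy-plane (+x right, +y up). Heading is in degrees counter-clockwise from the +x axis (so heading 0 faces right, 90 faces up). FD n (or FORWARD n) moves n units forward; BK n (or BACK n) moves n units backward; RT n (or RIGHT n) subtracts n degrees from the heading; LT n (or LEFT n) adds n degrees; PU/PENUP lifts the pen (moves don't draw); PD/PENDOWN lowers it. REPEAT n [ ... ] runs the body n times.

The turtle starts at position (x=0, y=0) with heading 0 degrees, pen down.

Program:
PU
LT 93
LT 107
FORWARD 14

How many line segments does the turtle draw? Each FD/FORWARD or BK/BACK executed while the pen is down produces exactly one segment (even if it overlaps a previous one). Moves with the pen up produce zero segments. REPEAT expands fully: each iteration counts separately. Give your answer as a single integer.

Executing turtle program step by step:
Start: pos=(0,0), heading=0, pen down
PU: pen up
LT 93: heading 0 -> 93
LT 107: heading 93 -> 200
FD 14: (0,0) -> (-13.156,-4.788) [heading=200, move]
Final: pos=(-13.156,-4.788), heading=200, 0 segment(s) drawn
Segments drawn: 0

Answer: 0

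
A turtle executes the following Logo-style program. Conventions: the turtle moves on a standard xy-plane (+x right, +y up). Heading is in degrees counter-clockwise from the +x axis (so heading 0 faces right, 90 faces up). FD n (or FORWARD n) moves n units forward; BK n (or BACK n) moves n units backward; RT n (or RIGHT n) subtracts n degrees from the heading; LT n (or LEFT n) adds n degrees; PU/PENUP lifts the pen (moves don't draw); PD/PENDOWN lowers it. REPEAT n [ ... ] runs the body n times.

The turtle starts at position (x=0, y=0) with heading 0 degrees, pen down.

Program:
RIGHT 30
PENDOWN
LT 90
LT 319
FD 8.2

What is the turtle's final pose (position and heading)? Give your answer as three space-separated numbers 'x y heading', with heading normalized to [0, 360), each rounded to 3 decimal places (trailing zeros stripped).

Executing turtle program step by step:
Start: pos=(0,0), heading=0, pen down
RT 30: heading 0 -> 330
PD: pen down
LT 90: heading 330 -> 60
LT 319: heading 60 -> 19
FD 8.2: (0,0) -> (7.753,2.67) [heading=19, draw]
Final: pos=(7.753,2.67), heading=19, 1 segment(s) drawn

Answer: 7.753 2.67 19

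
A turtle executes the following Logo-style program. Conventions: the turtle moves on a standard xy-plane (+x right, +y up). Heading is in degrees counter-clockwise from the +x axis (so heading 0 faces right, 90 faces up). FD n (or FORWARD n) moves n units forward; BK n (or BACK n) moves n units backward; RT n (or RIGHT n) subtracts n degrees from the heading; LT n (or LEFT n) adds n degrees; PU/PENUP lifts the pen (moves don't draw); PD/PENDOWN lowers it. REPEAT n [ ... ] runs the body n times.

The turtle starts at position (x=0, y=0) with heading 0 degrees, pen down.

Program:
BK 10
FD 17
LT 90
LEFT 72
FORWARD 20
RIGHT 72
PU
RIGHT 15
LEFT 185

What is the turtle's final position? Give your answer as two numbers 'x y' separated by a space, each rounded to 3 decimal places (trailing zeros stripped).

Executing turtle program step by step:
Start: pos=(0,0), heading=0, pen down
BK 10: (0,0) -> (-10,0) [heading=0, draw]
FD 17: (-10,0) -> (7,0) [heading=0, draw]
LT 90: heading 0 -> 90
LT 72: heading 90 -> 162
FD 20: (7,0) -> (-12.021,6.18) [heading=162, draw]
RT 72: heading 162 -> 90
PU: pen up
RT 15: heading 90 -> 75
LT 185: heading 75 -> 260
Final: pos=(-12.021,6.18), heading=260, 3 segment(s) drawn

Answer: -12.021 6.18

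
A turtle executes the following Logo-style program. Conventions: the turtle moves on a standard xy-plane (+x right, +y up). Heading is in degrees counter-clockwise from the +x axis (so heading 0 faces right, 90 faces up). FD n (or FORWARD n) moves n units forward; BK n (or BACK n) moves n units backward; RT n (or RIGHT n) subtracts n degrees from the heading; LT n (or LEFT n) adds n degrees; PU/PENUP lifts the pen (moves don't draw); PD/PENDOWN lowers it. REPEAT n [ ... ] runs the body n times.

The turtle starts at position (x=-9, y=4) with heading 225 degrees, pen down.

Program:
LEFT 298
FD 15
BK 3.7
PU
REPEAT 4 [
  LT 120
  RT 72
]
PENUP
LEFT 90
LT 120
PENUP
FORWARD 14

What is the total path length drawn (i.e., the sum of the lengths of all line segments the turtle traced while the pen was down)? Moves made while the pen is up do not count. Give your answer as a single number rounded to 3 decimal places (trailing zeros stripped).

Answer: 18.7

Derivation:
Executing turtle program step by step:
Start: pos=(-9,4), heading=225, pen down
LT 298: heading 225 -> 163
FD 15: (-9,4) -> (-23.345,8.386) [heading=163, draw]
BK 3.7: (-23.345,8.386) -> (-19.806,7.304) [heading=163, draw]
PU: pen up
REPEAT 4 [
  -- iteration 1/4 --
  LT 120: heading 163 -> 283
  RT 72: heading 283 -> 211
  -- iteration 2/4 --
  LT 120: heading 211 -> 331
  RT 72: heading 331 -> 259
  -- iteration 3/4 --
  LT 120: heading 259 -> 19
  RT 72: heading 19 -> 307
  -- iteration 4/4 --
  LT 120: heading 307 -> 67
  RT 72: heading 67 -> 355
]
PU: pen up
LT 90: heading 355 -> 85
LT 120: heading 85 -> 205
PU: pen up
FD 14: (-19.806,7.304) -> (-32.495,1.387) [heading=205, move]
Final: pos=(-32.495,1.387), heading=205, 2 segment(s) drawn

Segment lengths:
  seg 1: (-9,4) -> (-23.345,8.386), length = 15
  seg 2: (-23.345,8.386) -> (-19.806,7.304), length = 3.7
Total = 18.7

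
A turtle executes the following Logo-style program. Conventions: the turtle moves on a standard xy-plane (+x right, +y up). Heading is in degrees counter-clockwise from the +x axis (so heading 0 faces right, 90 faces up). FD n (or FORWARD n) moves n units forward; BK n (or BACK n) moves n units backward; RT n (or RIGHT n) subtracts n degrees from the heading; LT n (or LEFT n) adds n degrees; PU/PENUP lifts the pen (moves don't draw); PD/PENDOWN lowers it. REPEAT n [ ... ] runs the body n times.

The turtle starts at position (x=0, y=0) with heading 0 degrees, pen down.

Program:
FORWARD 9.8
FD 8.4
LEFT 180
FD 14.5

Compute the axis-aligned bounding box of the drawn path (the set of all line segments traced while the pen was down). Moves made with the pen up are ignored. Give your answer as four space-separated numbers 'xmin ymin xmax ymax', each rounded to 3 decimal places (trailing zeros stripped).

Executing turtle program step by step:
Start: pos=(0,0), heading=0, pen down
FD 9.8: (0,0) -> (9.8,0) [heading=0, draw]
FD 8.4: (9.8,0) -> (18.2,0) [heading=0, draw]
LT 180: heading 0 -> 180
FD 14.5: (18.2,0) -> (3.7,0) [heading=180, draw]
Final: pos=(3.7,0), heading=180, 3 segment(s) drawn

Segment endpoints: x in {0, 3.7, 9.8, 18.2}, y in {0, 0}
xmin=0, ymin=0, xmax=18.2, ymax=0

Answer: 0 0 18.2 0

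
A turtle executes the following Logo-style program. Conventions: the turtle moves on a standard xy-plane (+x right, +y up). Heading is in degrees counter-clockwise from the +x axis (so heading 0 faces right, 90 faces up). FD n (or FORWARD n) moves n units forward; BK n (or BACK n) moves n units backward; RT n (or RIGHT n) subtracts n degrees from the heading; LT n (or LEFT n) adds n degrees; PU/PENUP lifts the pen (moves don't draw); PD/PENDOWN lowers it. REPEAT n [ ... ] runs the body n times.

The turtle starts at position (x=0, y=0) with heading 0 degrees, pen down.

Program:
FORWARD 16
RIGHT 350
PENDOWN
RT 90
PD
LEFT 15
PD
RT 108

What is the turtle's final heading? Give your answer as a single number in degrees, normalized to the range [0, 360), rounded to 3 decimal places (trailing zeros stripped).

Answer: 187

Derivation:
Executing turtle program step by step:
Start: pos=(0,0), heading=0, pen down
FD 16: (0,0) -> (16,0) [heading=0, draw]
RT 350: heading 0 -> 10
PD: pen down
RT 90: heading 10 -> 280
PD: pen down
LT 15: heading 280 -> 295
PD: pen down
RT 108: heading 295 -> 187
Final: pos=(16,0), heading=187, 1 segment(s) drawn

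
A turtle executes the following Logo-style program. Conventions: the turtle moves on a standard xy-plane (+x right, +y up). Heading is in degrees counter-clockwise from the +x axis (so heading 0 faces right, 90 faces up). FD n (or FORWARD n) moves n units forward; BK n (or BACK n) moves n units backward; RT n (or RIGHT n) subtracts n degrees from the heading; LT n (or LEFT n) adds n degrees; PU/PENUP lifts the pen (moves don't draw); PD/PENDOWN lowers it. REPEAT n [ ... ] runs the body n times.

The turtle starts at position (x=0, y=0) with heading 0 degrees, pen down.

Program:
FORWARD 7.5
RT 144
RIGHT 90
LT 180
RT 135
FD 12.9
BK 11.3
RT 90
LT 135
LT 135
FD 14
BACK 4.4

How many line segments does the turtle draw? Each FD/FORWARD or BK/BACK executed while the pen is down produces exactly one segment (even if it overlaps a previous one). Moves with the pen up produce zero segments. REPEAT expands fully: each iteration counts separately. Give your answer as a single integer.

Answer: 5

Derivation:
Executing turtle program step by step:
Start: pos=(0,0), heading=0, pen down
FD 7.5: (0,0) -> (7.5,0) [heading=0, draw]
RT 144: heading 0 -> 216
RT 90: heading 216 -> 126
LT 180: heading 126 -> 306
RT 135: heading 306 -> 171
FD 12.9: (7.5,0) -> (-5.241,2.018) [heading=171, draw]
BK 11.3: (-5.241,2.018) -> (5.92,0.25) [heading=171, draw]
RT 90: heading 171 -> 81
LT 135: heading 81 -> 216
LT 135: heading 216 -> 351
FD 14: (5.92,0.25) -> (19.747,-1.94) [heading=351, draw]
BK 4.4: (19.747,-1.94) -> (15.402,-1.251) [heading=351, draw]
Final: pos=(15.402,-1.251), heading=351, 5 segment(s) drawn
Segments drawn: 5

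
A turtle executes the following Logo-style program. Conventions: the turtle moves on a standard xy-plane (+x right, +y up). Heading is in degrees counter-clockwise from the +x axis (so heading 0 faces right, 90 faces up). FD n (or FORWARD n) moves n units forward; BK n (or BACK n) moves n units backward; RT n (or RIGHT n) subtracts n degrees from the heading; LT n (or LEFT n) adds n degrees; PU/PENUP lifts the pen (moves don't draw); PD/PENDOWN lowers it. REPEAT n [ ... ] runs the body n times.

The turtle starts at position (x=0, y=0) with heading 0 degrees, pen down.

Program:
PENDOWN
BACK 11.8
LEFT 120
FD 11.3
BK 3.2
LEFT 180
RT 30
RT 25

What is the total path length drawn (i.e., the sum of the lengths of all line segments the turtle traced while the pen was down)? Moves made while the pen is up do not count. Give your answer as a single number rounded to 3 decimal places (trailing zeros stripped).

Answer: 26.3

Derivation:
Executing turtle program step by step:
Start: pos=(0,0), heading=0, pen down
PD: pen down
BK 11.8: (0,0) -> (-11.8,0) [heading=0, draw]
LT 120: heading 0 -> 120
FD 11.3: (-11.8,0) -> (-17.45,9.786) [heading=120, draw]
BK 3.2: (-17.45,9.786) -> (-15.85,7.015) [heading=120, draw]
LT 180: heading 120 -> 300
RT 30: heading 300 -> 270
RT 25: heading 270 -> 245
Final: pos=(-15.85,7.015), heading=245, 3 segment(s) drawn

Segment lengths:
  seg 1: (0,0) -> (-11.8,0), length = 11.8
  seg 2: (-11.8,0) -> (-17.45,9.786), length = 11.3
  seg 3: (-17.45,9.786) -> (-15.85,7.015), length = 3.2
Total = 26.3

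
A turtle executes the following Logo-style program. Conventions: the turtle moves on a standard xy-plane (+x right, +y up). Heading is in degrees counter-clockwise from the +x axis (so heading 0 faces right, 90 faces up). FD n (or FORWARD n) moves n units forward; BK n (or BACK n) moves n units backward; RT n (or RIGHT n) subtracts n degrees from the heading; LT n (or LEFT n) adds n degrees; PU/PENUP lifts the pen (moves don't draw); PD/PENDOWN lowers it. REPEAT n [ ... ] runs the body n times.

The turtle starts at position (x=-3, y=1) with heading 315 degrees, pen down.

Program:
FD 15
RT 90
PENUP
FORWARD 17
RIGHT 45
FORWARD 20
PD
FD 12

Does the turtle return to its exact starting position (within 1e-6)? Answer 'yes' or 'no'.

Answer: no

Derivation:
Executing turtle program step by step:
Start: pos=(-3,1), heading=315, pen down
FD 15: (-3,1) -> (7.607,-9.607) [heading=315, draw]
RT 90: heading 315 -> 225
PU: pen up
FD 17: (7.607,-9.607) -> (-4.414,-21.627) [heading=225, move]
RT 45: heading 225 -> 180
FD 20: (-4.414,-21.627) -> (-24.414,-21.627) [heading=180, move]
PD: pen down
FD 12: (-24.414,-21.627) -> (-36.414,-21.627) [heading=180, draw]
Final: pos=(-36.414,-21.627), heading=180, 2 segment(s) drawn

Start position: (-3, 1)
Final position: (-36.414, -21.627)
Distance = 40.355; >= 1e-6 -> NOT closed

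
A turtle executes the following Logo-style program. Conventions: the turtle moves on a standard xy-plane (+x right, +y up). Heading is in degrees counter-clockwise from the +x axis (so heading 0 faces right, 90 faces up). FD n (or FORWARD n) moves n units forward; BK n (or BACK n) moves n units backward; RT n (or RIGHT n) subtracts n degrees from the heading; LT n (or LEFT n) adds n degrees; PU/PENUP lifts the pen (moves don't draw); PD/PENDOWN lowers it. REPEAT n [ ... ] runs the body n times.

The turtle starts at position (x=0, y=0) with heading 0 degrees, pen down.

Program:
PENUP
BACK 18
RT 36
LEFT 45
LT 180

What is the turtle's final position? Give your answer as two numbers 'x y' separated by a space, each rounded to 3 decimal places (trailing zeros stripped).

Answer: -18 0

Derivation:
Executing turtle program step by step:
Start: pos=(0,0), heading=0, pen down
PU: pen up
BK 18: (0,0) -> (-18,0) [heading=0, move]
RT 36: heading 0 -> 324
LT 45: heading 324 -> 9
LT 180: heading 9 -> 189
Final: pos=(-18,0), heading=189, 0 segment(s) drawn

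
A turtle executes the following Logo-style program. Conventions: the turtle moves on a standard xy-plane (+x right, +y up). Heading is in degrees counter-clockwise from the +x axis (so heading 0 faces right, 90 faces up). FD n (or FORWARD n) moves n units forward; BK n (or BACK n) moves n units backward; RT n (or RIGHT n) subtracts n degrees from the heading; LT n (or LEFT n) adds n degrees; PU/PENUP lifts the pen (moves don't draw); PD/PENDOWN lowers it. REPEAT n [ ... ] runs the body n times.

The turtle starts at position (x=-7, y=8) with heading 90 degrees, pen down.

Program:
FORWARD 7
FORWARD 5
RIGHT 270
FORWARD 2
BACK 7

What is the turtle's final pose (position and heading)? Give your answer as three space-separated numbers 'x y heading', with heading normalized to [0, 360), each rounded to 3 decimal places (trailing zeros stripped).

Answer: -2 20 180

Derivation:
Executing turtle program step by step:
Start: pos=(-7,8), heading=90, pen down
FD 7: (-7,8) -> (-7,15) [heading=90, draw]
FD 5: (-7,15) -> (-7,20) [heading=90, draw]
RT 270: heading 90 -> 180
FD 2: (-7,20) -> (-9,20) [heading=180, draw]
BK 7: (-9,20) -> (-2,20) [heading=180, draw]
Final: pos=(-2,20), heading=180, 4 segment(s) drawn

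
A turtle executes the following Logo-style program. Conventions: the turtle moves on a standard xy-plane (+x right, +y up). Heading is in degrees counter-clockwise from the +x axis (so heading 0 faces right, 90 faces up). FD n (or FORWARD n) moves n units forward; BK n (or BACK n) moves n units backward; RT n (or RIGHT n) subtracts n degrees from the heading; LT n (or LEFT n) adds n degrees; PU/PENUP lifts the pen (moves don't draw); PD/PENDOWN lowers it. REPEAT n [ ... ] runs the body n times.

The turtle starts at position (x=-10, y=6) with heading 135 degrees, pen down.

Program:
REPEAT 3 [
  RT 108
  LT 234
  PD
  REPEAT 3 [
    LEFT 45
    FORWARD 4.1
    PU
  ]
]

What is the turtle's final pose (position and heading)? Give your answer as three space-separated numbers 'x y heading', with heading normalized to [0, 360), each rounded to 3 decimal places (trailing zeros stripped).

Answer: -12.102 -0.469 198

Derivation:
Executing turtle program step by step:
Start: pos=(-10,6), heading=135, pen down
REPEAT 3 [
  -- iteration 1/3 --
  RT 108: heading 135 -> 27
  LT 234: heading 27 -> 261
  PD: pen down
  REPEAT 3 [
    -- iteration 1/3 --
    LT 45: heading 261 -> 306
    FD 4.1: (-10,6) -> (-7.59,2.683) [heading=306, draw]
    PU: pen up
    -- iteration 2/3 --
    LT 45: heading 306 -> 351
    FD 4.1: (-7.59,2.683) -> (-3.541,2.042) [heading=351, move]
    PU: pen up
    -- iteration 3/3 --
    LT 45: heading 351 -> 36
    FD 4.1: (-3.541,2.042) -> (-0.224,4.452) [heading=36, move]
    PU: pen up
  ]
  -- iteration 2/3 --
  RT 108: heading 36 -> 288
  LT 234: heading 288 -> 162
  PD: pen down
  REPEAT 3 [
    -- iteration 1/3 --
    LT 45: heading 162 -> 207
    FD 4.1: (-0.224,4.452) -> (-3.877,2.59) [heading=207, draw]
    PU: pen up
    -- iteration 2/3 --
    LT 45: heading 207 -> 252
    FD 4.1: (-3.877,2.59) -> (-5.144,-1.309) [heading=252, move]
    PU: pen up
    -- iteration 3/3 --
    LT 45: heading 252 -> 297
    FD 4.1: (-5.144,-1.309) -> (-3.282,-4.962) [heading=297, move]
    PU: pen up
  ]
  -- iteration 3/3 --
  RT 108: heading 297 -> 189
  LT 234: heading 189 -> 63
  PD: pen down
  REPEAT 3 [
    -- iteration 1/3 --
    LT 45: heading 63 -> 108
    FD 4.1: (-3.282,-4.962) -> (-4.549,-1.063) [heading=108, draw]
    PU: pen up
    -- iteration 2/3 --
    LT 45: heading 108 -> 153
    FD 4.1: (-4.549,-1.063) -> (-8.202,0.798) [heading=153, move]
    PU: pen up
    -- iteration 3/3 --
    LT 45: heading 153 -> 198
    FD 4.1: (-8.202,0.798) -> (-12.102,-0.469) [heading=198, move]
    PU: pen up
  ]
]
Final: pos=(-12.102,-0.469), heading=198, 3 segment(s) drawn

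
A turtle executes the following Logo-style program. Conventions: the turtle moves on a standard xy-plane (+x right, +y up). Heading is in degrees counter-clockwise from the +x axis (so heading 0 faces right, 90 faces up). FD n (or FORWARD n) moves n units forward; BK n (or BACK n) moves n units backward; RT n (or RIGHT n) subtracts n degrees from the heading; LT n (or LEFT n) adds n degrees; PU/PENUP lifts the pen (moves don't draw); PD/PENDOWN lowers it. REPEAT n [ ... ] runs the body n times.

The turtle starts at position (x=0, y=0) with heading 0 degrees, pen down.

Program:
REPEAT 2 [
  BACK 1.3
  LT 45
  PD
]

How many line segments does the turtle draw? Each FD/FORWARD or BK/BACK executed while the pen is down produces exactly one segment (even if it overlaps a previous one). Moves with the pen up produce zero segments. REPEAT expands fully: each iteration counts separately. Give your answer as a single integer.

Executing turtle program step by step:
Start: pos=(0,0), heading=0, pen down
REPEAT 2 [
  -- iteration 1/2 --
  BK 1.3: (0,0) -> (-1.3,0) [heading=0, draw]
  LT 45: heading 0 -> 45
  PD: pen down
  -- iteration 2/2 --
  BK 1.3: (-1.3,0) -> (-2.219,-0.919) [heading=45, draw]
  LT 45: heading 45 -> 90
  PD: pen down
]
Final: pos=(-2.219,-0.919), heading=90, 2 segment(s) drawn
Segments drawn: 2

Answer: 2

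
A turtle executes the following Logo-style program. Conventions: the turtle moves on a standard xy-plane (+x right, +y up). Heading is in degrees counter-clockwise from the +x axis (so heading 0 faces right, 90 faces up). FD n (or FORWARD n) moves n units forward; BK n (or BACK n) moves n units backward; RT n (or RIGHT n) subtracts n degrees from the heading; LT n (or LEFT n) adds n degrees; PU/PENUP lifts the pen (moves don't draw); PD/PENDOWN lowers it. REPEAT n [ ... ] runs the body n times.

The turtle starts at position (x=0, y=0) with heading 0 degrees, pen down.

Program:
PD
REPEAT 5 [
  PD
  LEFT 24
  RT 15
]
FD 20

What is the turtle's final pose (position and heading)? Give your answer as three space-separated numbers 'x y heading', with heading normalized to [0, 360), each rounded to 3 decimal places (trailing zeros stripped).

Answer: 14.142 14.142 45

Derivation:
Executing turtle program step by step:
Start: pos=(0,0), heading=0, pen down
PD: pen down
REPEAT 5 [
  -- iteration 1/5 --
  PD: pen down
  LT 24: heading 0 -> 24
  RT 15: heading 24 -> 9
  -- iteration 2/5 --
  PD: pen down
  LT 24: heading 9 -> 33
  RT 15: heading 33 -> 18
  -- iteration 3/5 --
  PD: pen down
  LT 24: heading 18 -> 42
  RT 15: heading 42 -> 27
  -- iteration 4/5 --
  PD: pen down
  LT 24: heading 27 -> 51
  RT 15: heading 51 -> 36
  -- iteration 5/5 --
  PD: pen down
  LT 24: heading 36 -> 60
  RT 15: heading 60 -> 45
]
FD 20: (0,0) -> (14.142,14.142) [heading=45, draw]
Final: pos=(14.142,14.142), heading=45, 1 segment(s) drawn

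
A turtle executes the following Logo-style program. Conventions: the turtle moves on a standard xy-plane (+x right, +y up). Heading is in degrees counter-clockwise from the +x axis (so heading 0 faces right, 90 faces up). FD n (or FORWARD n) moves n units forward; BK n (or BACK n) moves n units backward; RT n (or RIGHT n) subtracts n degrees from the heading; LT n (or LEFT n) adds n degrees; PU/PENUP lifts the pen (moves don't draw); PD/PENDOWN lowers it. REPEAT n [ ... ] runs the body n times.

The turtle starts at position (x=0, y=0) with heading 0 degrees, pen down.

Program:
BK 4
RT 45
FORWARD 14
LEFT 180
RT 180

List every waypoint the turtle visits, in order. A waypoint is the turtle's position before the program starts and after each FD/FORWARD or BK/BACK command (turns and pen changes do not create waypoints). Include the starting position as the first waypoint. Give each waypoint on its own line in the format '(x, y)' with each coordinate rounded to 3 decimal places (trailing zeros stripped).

Executing turtle program step by step:
Start: pos=(0,0), heading=0, pen down
BK 4: (0,0) -> (-4,0) [heading=0, draw]
RT 45: heading 0 -> 315
FD 14: (-4,0) -> (5.899,-9.899) [heading=315, draw]
LT 180: heading 315 -> 135
RT 180: heading 135 -> 315
Final: pos=(5.899,-9.899), heading=315, 2 segment(s) drawn
Waypoints (3 total):
(0, 0)
(-4, 0)
(5.899, -9.899)

Answer: (0, 0)
(-4, 0)
(5.899, -9.899)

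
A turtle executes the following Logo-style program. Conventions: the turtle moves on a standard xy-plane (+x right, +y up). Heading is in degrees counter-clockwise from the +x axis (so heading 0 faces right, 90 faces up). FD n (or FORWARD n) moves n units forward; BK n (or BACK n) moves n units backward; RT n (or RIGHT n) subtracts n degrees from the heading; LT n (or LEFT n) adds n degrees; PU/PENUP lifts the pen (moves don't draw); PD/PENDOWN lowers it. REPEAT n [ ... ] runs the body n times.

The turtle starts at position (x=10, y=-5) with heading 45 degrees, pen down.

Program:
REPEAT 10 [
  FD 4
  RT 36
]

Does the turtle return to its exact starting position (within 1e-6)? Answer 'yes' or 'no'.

Executing turtle program step by step:
Start: pos=(10,-5), heading=45, pen down
REPEAT 10 [
  -- iteration 1/10 --
  FD 4: (10,-5) -> (12.828,-2.172) [heading=45, draw]
  RT 36: heading 45 -> 9
  -- iteration 2/10 --
  FD 4: (12.828,-2.172) -> (16.779,-1.546) [heading=9, draw]
  RT 36: heading 9 -> 333
  -- iteration 3/10 --
  FD 4: (16.779,-1.546) -> (20.343,-3.362) [heading=333, draw]
  RT 36: heading 333 -> 297
  -- iteration 4/10 --
  FD 4: (20.343,-3.362) -> (22.159,-6.926) [heading=297, draw]
  RT 36: heading 297 -> 261
  -- iteration 5/10 --
  FD 4: (22.159,-6.926) -> (21.533,-10.877) [heading=261, draw]
  RT 36: heading 261 -> 225
  -- iteration 6/10 --
  FD 4: (21.533,-10.877) -> (18.705,-13.705) [heading=225, draw]
  RT 36: heading 225 -> 189
  -- iteration 7/10 --
  FD 4: (18.705,-13.705) -> (14.754,-14.331) [heading=189, draw]
  RT 36: heading 189 -> 153
  -- iteration 8/10 --
  FD 4: (14.754,-14.331) -> (11.19,-12.515) [heading=153, draw]
  RT 36: heading 153 -> 117
  -- iteration 9/10 --
  FD 4: (11.19,-12.515) -> (9.374,-8.951) [heading=117, draw]
  RT 36: heading 117 -> 81
  -- iteration 10/10 --
  FD 4: (9.374,-8.951) -> (10,-5) [heading=81, draw]
  RT 36: heading 81 -> 45
]
Final: pos=(10,-5), heading=45, 10 segment(s) drawn

Start position: (10, -5)
Final position: (10, -5)
Distance = 0; < 1e-6 -> CLOSED

Answer: yes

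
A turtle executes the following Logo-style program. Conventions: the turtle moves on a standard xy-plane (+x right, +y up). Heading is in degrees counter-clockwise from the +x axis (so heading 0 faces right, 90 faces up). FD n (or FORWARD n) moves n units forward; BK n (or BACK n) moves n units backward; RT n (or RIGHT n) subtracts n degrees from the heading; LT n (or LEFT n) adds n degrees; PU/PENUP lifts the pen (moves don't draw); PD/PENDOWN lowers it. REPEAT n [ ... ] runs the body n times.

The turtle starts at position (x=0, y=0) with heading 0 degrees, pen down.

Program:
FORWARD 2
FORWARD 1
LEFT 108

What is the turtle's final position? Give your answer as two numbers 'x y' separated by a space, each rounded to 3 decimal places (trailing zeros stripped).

Executing turtle program step by step:
Start: pos=(0,0), heading=0, pen down
FD 2: (0,0) -> (2,0) [heading=0, draw]
FD 1: (2,0) -> (3,0) [heading=0, draw]
LT 108: heading 0 -> 108
Final: pos=(3,0), heading=108, 2 segment(s) drawn

Answer: 3 0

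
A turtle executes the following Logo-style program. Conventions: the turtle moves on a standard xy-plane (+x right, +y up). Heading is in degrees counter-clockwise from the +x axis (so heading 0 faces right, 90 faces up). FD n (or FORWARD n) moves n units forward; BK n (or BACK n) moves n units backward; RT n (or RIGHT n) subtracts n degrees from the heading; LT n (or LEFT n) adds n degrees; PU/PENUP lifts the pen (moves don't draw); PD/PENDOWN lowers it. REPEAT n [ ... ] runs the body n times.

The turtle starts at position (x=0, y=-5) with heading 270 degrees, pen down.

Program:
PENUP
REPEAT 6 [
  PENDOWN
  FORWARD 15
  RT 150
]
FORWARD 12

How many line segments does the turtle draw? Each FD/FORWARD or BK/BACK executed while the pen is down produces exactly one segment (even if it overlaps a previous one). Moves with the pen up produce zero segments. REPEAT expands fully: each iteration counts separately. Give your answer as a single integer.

Answer: 7

Derivation:
Executing turtle program step by step:
Start: pos=(0,-5), heading=270, pen down
PU: pen up
REPEAT 6 [
  -- iteration 1/6 --
  PD: pen down
  FD 15: (0,-5) -> (0,-20) [heading=270, draw]
  RT 150: heading 270 -> 120
  -- iteration 2/6 --
  PD: pen down
  FD 15: (0,-20) -> (-7.5,-7.01) [heading=120, draw]
  RT 150: heading 120 -> 330
  -- iteration 3/6 --
  PD: pen down
  FD 15: (-7.5,-7.01) -> (5.49,-14.51) [heading=330, draw]
  RT 150: heading 330 -> 180
  -- iteration 4/6 --
  PD: pen down
  FD 15: (5.49,-14.51) -> (-9.51,-14.51) [heading=180, draw]
  RT 150: heading 180 -> 30
  -- iteration 5/6 --
  PD: pen down
  FD 15: (-9.51,-14.51) -> (3.481,-7.01) [heading=30, draw]
  RT 150: heading 30 -> 240
  -- iteration 6/6 --
  PD: pen down
  FD 15: (3.481,-7.01) -> (-4.019,-20) [heading=240, draw]
  RT 150: heading 240 -> 90
]
FD 12: (-4.019,-20) -> (-4.019,-8) [heading=90, draw]
Final: pos=(-4.019,-8), heading=90, 7 segment(s) drawn
Segments drawn: 7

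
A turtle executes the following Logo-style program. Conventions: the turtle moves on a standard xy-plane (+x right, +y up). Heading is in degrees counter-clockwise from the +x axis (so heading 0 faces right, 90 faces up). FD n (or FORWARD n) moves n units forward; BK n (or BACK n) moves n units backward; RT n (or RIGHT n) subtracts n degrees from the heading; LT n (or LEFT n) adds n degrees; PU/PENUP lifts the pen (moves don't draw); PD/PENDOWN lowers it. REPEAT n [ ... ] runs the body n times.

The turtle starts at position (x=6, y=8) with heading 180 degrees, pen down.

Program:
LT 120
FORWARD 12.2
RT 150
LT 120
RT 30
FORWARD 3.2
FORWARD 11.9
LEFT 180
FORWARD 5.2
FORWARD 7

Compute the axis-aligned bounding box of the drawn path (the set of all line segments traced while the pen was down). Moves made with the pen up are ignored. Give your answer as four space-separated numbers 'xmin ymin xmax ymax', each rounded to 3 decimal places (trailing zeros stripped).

Executing turtle program step by step:
Start: pos=(6,8), heading=180, pen down
LT 120: heading 180 -> 300
FD 12.2: (6,8) -> (12.1,-2.566) [heading=300, draw]
RT 150: heading 300 -> 150
LT 120: heading 150 -> 270
RT 30: heading 270 -> 240
FD 3.2: (12.1,-2.566) -> (10.5,-5.337) [heading=240, draw]
FD 11.9: (10.5,-5.337) -> (4.55,-15.642) [heading=240, draw]
LT 180: heading 240 -> 60
FD 5.2: (4.55,-15.642) -> (7.15,-11.139) [heading=60, draw]
FD 7: (7.15,-11.139) -> (10.65,-5.077) [heading=60, draw]
Final: pos=(10.65,-5.077), heading=60, 5 segment(s) drawn

Segment endpoints: x in {4.55, 6, 7.15, 10.5, 10.65, 12.1}, y in {-15.642, -11.139, -5.337, -5.077, -2.566, 8}
xmin=4.55, ymin=-15.642, xmax=12.1, ymax=8

Answer: 4.55 -15.642 12.1 8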